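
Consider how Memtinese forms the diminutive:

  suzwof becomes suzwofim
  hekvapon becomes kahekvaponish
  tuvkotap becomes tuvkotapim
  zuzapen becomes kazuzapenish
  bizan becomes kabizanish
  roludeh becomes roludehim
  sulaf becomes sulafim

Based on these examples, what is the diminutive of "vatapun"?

bizan and sulaf both have last vowel 'a' yet inflect differently (kabizanish, sulafim), so the last vowel is not what conditions the rule; the final letter is.
"vatapun" ends in -n. The stems ending in -n (bizan → kabizanish, hekvapon → kahekvaponish, zuzapen → kazuzapenish) add ka- … -ish around the stem.
The other pattern: stems ending in -f, -h or -p add -im.
So vatapun → kavatapunish.

kavatapunish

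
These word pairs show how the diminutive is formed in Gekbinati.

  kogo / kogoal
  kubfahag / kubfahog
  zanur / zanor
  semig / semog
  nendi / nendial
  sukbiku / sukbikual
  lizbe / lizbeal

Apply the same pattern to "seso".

semig and nendi both have last vowel 'i' yet inflect differently (semog, nendial), so the last vowel is not what conditions the rule; whether the stem ends in a vowel or a consonant is.
"seso" ends in a vowel. The stems ending in a vowel (lizbe → lizbeal, kogo → kogoal, nendi → nendial) add -al.
The other pattern: stems ending in a consonant change the last vowel to 'o'.
So seso → sesoal.

sesoal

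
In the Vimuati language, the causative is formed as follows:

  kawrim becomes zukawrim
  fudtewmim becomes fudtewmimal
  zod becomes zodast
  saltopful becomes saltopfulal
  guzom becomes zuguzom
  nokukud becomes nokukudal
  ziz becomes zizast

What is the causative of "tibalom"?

tibalomal

"tibalom" has 3 vowels. The stems with 3 vowels (saltopful → saltopfulal, fudtewmim → fudtewmimal, nokukud → nokukudal) add -al.
The other patterns: stems with 1 vowel add -ast; stems with 2 vowels add the prefix zu-.
So tibalom → tibalomal.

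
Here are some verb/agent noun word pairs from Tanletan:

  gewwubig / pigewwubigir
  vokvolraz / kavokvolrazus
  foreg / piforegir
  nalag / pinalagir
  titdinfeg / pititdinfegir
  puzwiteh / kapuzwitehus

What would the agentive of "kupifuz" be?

nalag and vokvolraz both have last vowel 'a' yet inflect differently (pinalagir, kavokvolrazus), so the last vowel is not what conditions the rule; the final letter is.
"kupifuz" ends in -z. The one such stem in the data (vokvolraz → kavokvolrazus) adds ka- … -us around the stem, so the same rule applies.
The other pattern: stems ending in -g add pi- … -ir around the stem.
So kupifuz → kakupifuzus.

kakupifuzus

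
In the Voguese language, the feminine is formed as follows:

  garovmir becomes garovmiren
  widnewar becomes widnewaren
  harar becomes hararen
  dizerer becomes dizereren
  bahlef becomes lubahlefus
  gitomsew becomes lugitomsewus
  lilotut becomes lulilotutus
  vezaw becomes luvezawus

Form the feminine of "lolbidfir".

dizerer and bahlef both have last vowel 'e' yet inflect differently (dizereren, lubahlefus), so the last vowel is not what conditions the rule; the final letter is.
"lolbidfir" ends in -r. The stems ending in -r (garovmir → garovmiren, widnewar → widnewaren, harar → hararen) add -en.
So lolbidfir → lolbidfiren.

lolbidfiren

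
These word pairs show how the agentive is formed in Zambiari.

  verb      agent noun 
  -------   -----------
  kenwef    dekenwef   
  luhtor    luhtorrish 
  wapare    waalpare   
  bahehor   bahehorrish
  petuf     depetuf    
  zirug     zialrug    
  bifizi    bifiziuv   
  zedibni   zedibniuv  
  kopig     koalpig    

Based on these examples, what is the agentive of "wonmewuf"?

dewonmewuf

petuf and zirug both have last vowel 'u' yet inflect differently (depetuf, zialrug), so the last vowel is not what conditions the rule; the final letter is.
"wonmewuf" ends in -f. The stems ending in -f (petuf → depetuf, kenwef → dekenwef) add the prefix de-.
The other patterns: stems ending in -i add -uv; stems ending in -e or -g insert -al- after the first vowel; stems ending in -r double the final consonant and add -ish.
So wonmewuf → dewonmewuf.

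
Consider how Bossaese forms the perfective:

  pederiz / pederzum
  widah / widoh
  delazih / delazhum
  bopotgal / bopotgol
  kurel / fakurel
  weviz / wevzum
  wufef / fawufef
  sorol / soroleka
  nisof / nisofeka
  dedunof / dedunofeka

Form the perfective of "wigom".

wufef and dedunof both end in -f yet inflect differently (fawufef, dedunofeka), so the final letter is not what conditions the rule; the last vowel is.
"wigom" has last vowel 'o'. The stems whose last vowel is 'o' (dedunof → dedunofeka, nisof → nisofeka, sorol → soroleka) add -eka.
The other patterns: stems whose last vowel is 'i' delete the last vowel and add -um; stems whose last vowel is 'e' add the prefix fa-; stems whose last vowel is 'a' change the last vowel to 'o'.
So wigom → wigomeka.

wigomeka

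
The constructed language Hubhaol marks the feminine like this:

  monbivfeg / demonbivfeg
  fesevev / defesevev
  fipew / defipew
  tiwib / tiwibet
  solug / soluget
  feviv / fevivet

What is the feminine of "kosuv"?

kosuvet

monbivfeg and solug both end in -g yet inflect differently (demonbivfeg, soluget), so the final letter is not what conditions the rule; the last vowel is.
"kosuv" has last vowel 'u'. The one such stem in the data (solug → soluget) adds -et, so the same rule applies.
So kosuv → kosuvet.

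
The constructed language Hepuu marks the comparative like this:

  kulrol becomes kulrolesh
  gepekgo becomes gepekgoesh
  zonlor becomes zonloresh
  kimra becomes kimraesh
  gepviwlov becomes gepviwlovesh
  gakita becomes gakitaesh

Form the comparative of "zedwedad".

zedwedadesh

Every pair shown (kulrol → kulrolesh, gepekgo → gepekgoesh, zonlor → zonloresh, …) follows the same rule: add -esh.
So zedwedad → zedwedadesh.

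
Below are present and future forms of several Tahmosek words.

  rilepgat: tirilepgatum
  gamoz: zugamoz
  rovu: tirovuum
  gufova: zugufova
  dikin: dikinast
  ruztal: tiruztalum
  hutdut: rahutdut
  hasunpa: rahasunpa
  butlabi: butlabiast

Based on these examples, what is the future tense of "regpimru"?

gufova and hasunpa both end in -a yet inflect differently (zugufova, rahasunpa), so the final letter is not what conditions the rule; the first letter is.
"regpimru" begins with r-. The stems beginning with r- (rovu → tirovuum, rilepgat → tirilepgatum, ruztal → tiruztalum) add ti- … -um around the stem.
The other patterns: stems beginning with g- add the prefix zu-; stems beginning with b- or d- add -ast; stems beginning with h- add the prefix ra-.
So regpimru → tiregpimruum.

tiregpimruum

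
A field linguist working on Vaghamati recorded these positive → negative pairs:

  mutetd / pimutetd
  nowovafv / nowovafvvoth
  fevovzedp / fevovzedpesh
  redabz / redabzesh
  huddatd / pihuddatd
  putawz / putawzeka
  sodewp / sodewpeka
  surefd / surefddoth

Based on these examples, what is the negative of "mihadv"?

huddatd and surefd both end in -d yet inflect differently (pihuddatd, surefddoth), so the final letter is not what conditions the rule; the second-to-last letter is.
"mihadv" has second-to-last letter 'd'. The one such stem in the data (fevovzedp → fevovzedpesh) adds -esh, so the same rule applies.
The other patterns: stems whose second-to-last letter is 'w' add -eka; stems whose second-to-last letter is 't' add the prefix pi-; stems whose second-to-last letter is 'f' double the final consonant and add -oth.
So mihadv → mihadvesh.

mihadvesh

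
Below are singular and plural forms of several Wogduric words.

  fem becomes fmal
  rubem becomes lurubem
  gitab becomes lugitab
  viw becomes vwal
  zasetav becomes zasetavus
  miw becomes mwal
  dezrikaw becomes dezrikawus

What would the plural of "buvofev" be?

buvofevus

fem and rubem both end in -m yet inflect differently (fmal, lurubem), so the final letter is not what conditions the rule; the number of vowels is.
"buvofev" has 3 vowels. The stems with 3 vowels (zasetav → zasetavus, dezrikaw → dezrikawus) add -us.
So buvofev → buvofevus.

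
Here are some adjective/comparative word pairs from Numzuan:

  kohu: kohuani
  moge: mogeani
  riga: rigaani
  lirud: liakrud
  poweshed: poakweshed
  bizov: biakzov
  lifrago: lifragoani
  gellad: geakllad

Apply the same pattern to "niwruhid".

moge and poweshed both have last vowel 'e' yet inflect differently (mogeani, poakweshed), so the last vowel is not what conditions the rule; whether the stem ends in a vowel or a consonant is.
"niwruhid" ends in a consonant. The stems ending in a consonant (poweshed → poakweshed, gellad → geakllad, lirud → liakrud) insert -ak- after the first vowel.
So niwruhid → niakwruhid.

niakwruhid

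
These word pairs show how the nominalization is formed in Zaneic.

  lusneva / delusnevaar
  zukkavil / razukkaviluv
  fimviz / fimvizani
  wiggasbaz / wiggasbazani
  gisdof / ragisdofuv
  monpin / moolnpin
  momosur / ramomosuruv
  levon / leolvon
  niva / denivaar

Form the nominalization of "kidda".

"kidda" ends in -a. The stems ending in -a (lusneva → delusnevaar, niva → denivaar) add de- … -ar around the stem.
So kidda → dekiddaar.

dekiddaar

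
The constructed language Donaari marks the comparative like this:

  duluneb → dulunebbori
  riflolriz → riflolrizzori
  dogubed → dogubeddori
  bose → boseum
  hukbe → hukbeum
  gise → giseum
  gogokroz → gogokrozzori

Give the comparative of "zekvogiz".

zekvogizzori

"zekvogiz" ends in -z. The stems ending in -z (riflolriz → riflolrizzori, gogokroz → gogokrozzori) double the final consonant and add -ori.
The other pattern: stems ending in -e add -um.
So zekvogiz → zekvogizzori.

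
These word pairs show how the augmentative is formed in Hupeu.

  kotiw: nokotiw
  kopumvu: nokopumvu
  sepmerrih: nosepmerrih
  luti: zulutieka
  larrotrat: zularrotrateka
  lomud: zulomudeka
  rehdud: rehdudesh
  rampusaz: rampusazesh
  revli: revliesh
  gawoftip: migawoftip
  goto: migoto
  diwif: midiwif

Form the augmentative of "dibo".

"dibo" begins with d-. The one such stem in the data (diwif → midiwif) adds the prefix mi-, so the same rule applies.
The other patterns: stems beginning with k- or s- add the prefix no-; stems beginning with l- add zu- … -eka around the stem; stems beginning with r- add -esh.
So dibo → midibo.

midibo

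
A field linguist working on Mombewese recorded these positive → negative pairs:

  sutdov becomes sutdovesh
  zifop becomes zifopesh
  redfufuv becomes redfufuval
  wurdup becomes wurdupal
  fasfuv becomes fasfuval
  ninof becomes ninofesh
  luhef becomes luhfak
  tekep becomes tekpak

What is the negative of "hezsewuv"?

"hezsewuv" has last vowel 'u'. The stems whose last vowel is 'u' (fasfuv → fasfuval, wurdup → wurdupal, redfufuv → redfufuval) add -al.
The other patterns: stems whose last vowel is 'o' add -esh; stems whose last vowel is 'e' delete the last vowel and add -ak.
So hezsewuv → hezsewuval.

hezsewuval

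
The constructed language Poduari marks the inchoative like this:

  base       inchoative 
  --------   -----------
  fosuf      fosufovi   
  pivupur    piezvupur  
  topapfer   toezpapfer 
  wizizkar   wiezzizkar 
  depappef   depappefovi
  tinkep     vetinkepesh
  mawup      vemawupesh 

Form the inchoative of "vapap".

"vapap" ends in -p. The stems ending in -p (tinkep → vetinkepesh, mawup → vemawupesh) add ve- … -esh around the stem.
So vapap → vevapapesh.

vevapapesh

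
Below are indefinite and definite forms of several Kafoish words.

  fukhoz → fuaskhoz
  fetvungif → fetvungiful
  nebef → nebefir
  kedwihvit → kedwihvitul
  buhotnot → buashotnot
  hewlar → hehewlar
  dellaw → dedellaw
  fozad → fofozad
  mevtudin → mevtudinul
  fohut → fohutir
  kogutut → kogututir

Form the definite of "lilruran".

kedwihvit and kogutut both end in -t yet inflect differently (kedwihvitul, kogututir), so the final letter is not what conditions the rule; the last vowel is.
"lilruran" has last vowel 'a'. The stems whose last vowel is 'a' (hewlar → hehewlar, dellaw → dedellaw, fozad → fofozad) repeat the first consonant+vowel as a prefix.
The other patterns: stems whose last vowel is 'i' add -ul; stems whose last vowel is 'e' or 'u' add -ir; stems whose last vowel is 'o' insert -as- after the first vowel.
So lilruran → lililruran.

lililruran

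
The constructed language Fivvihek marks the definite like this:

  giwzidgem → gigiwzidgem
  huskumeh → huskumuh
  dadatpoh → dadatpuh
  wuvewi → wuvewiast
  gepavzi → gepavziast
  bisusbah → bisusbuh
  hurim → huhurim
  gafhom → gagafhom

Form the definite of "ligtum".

"ligtum" ends in -m. The stems ending in -m (hurim → huhurim, gafhom → gagafhom, giwzidgem → gigiwzidgem) repeat the first consonant+vowel as a prefix.
So ligtum → liligtum.

liligtum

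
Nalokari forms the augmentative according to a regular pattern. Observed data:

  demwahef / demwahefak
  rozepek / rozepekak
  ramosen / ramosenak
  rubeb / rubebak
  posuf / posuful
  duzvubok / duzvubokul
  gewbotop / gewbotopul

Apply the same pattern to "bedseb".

demwahef and posuf both end in -f yet inflect differently (demwahefak, posuful), so the final letter is not what conditions the rule; the last vowel is.
"bedseb" has last vowel 'e'. The stems whose last vowel is 'e' (demwahef → demwahefak, rozepek → rozepekak, ramosen → ramosenak) add -ak.
The other pattern: stems whose last vowel is 'o' or 'u' add -ul.
So bedseb → bedsebak.

bedsebak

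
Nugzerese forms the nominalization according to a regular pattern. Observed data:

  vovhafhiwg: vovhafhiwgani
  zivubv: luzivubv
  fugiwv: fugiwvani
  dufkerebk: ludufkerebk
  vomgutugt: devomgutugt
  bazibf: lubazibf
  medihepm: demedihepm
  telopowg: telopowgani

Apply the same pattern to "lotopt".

delotopt

fugiwv and zivubv both end in -v yet inflect differently (fugiwvani, luzivubv), so the final letter is not what conditions the rule; the second-to-last letter is.
"lotopt" has second-to-last letter 'p'. The one such stem in the data (medihepm → demedihepm) adds the prefix de-, so the same rule applies.
So lotopt → delotopt.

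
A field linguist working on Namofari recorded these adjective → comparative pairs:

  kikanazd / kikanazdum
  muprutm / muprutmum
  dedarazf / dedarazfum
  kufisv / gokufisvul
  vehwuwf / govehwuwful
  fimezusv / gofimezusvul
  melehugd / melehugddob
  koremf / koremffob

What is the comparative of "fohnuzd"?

fohnuzdum

dedarazf and vehwuwf both end in -f yet inflect differently (dedarazfum, govehwuwful), so the final letter is not what conditions the rule; the second-to-last letter is.
"fohnuzd" has second-to-last letter 'z'. The stems whose second-to-last letter is 'z' (kikanazd → kikanazdum, dedarazf → dedarazfum) add -um.
The other patterns: stems whose second-to-last letter is 's' or 'w' add go- … -ul around the stem; stems whose second-to-last letter is 'g' or 'm' double the final consonant and add -ob.
So fohnuzd → fohnuzdum.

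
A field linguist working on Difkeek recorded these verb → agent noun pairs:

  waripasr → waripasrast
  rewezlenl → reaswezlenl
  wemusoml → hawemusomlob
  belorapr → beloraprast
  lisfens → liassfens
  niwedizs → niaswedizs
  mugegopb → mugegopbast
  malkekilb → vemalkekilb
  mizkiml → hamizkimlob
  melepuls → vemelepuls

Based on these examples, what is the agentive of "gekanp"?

niwedizs and melepuls both end in -s yet inflect differently (niaswedizs, vemelepuls), so the final letter is not what conditions the rule; the second-to-last letter is.
"gekanp" has second-to-last letter 'n'. The stems whose second-to-last letter is 'n' (rewezlenl → reaswezlenl, lisfens → liassfens) insert -as- after the first vowel.
So gekanp → geaskanp.

geaskanp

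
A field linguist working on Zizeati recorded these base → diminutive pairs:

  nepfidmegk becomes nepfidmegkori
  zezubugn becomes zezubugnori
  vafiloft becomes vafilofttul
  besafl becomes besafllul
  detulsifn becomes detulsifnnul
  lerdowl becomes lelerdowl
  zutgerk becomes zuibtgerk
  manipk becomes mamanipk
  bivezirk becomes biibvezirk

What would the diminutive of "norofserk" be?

noibrofserk

"norofserk" has second-to-last letter 'r'. The stems whose second-to-last letter is 'r' (bivezirk → biibvezirk, zutgerk → zuibtgerk) insert -ib- after the first vowel.
The other patterns: stems whose second-to-last letter is 'g' add -ori; stems whose second-to-last letter is 'f' double the final consonant and add -ul; stems whose second-to-last letter is 'p' or 'w' repeat the first consonant+vowel as a prefix.
So norofserk → noibrofserk.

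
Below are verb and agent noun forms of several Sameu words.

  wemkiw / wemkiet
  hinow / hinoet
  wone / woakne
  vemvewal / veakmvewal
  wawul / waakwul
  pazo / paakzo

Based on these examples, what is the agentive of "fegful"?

"fegful" ends in -l. The stems ending in -l (vemvewal → veakmvewal, wawul → waakwul) insert -ak- after the first vowel.
So fegful → feakgful.

feakgful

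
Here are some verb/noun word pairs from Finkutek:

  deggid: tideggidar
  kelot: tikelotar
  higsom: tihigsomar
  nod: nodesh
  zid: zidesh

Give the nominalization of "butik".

deggid and nod both end in -d yet inflect differently (tideggidar, nodesh), so the final letter is not what conditions the rule; the number of vowels is.
"butik" has 2 vowels. The stems with 2 vowels (deggid → tideggidar, kelot → tikelotar, higsom → tihigsomar) add ti- … -ar around the stem.
So butik → tibutikar.

tibutikar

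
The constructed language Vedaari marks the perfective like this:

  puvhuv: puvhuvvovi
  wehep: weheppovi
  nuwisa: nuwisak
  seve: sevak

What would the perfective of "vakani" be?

"vakani" ends in a vowel. The stems ending in a vowel (nuwisa → nuwisak, seve → sevak) drop the final letter and add -ak.
The other pattern: stems ending in a consonant double the final consonant and add -ovi.
So vakani → vakanak.

vakanak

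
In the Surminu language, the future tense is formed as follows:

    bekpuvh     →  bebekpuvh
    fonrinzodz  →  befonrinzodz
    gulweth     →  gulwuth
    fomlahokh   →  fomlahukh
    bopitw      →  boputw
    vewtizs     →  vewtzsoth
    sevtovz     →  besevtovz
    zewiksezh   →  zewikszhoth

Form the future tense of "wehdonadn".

bewehdonadn

zewiksezh and fomlahokh both end in -h yet inflect differently (zewikszhoth, fomlahukh), so the final letter is not what conditions the rule; the second-to-last letter is.
"wehdonadn" has second-to-last letter 'd'. The one such stem in the data (fonrinzodz → befonrinzodz) adds the prefix be-, so the same rule applies.
The other patterns: stems whose second-to-last letter is 'z' delete the last vowel and add -oth; stems whose second-to-last letter is 'k' or 't' change the last vowel to 'u'.
So wehdonadn → bewehdonadn.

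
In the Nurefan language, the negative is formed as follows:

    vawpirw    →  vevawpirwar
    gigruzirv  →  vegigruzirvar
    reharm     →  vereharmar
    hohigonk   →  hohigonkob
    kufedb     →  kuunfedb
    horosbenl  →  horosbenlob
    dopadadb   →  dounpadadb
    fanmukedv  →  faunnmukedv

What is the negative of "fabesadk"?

faunbesadk

gigruzirv and fanmukedv both end in -v yet inflect differently (vegigruzirvar, faunnmukedv), so the final letter is not what conditions the rule; the second-to-last letter is.
"fabesadk" has second-to-last letter 'd'. The stems whose second-to-last letter is 'd' (fanmukedv → faunnmukedv, kufedb → kuunfedb, dopadadb → dounpadadb) insert -un- after the first vowel.
So fabesadk → faunbesadk.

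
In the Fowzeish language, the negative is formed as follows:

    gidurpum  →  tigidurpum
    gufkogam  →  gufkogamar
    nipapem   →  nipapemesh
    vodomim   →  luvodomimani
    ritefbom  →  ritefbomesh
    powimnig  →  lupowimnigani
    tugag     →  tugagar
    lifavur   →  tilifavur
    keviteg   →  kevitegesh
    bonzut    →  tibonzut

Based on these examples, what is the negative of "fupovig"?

tugag and keviteg both end in -g yet inflect differently (tugagar, kevitegesh), so the final letter is not what conditions the rule; the last vowel is.
"fupovig" has last vowel 'i'. The stems whose last vowel is 'i' (powimnig → lupowimnigani, vodomim → luvodomimani) add lu- … -ani around the stem.
The other patterns: stems whose last vowel is 'a' add -ar; stems whose last vowel is 'e' or 'o' add -esh; stems whose last vowel is 'u' add the prefix ti-.
So fupovig → lufupovigani.

lufupovigani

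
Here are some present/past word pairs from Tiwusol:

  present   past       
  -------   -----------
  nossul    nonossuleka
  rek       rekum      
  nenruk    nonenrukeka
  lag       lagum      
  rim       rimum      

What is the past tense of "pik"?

pikum

nenruk and rek both end in -k yet inflect differently (nonenrukeka, rekum), so the final letter is not what conditions the rule; the number of vowels is.
"pik" has 1 vowel. The stems with 1 vowel (rek → rekum, rim → rimum, lag → lagum) add -um.
The other pattern: stems with 2 vowels add no- … -eka around the stem.
So pik → pikum.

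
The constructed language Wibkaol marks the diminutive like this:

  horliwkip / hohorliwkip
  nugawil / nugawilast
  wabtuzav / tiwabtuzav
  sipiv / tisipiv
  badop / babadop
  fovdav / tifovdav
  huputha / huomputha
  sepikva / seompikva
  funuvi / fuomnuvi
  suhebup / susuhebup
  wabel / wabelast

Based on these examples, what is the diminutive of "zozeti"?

nugawil and horliwkip both have last vowel 'i' yet inflect differently (nugawilast, hohorliwkip), so the last vowel is not what conditions the rule; the final letter is.
"zozeti" ends in -i. The one such stem in the data (funuvi → fuomnuvi) inserts -om- after the first vowel (as do huputha, sepikva), so the same rule applies.
So zozeti → zoomzeti.

zoomzeti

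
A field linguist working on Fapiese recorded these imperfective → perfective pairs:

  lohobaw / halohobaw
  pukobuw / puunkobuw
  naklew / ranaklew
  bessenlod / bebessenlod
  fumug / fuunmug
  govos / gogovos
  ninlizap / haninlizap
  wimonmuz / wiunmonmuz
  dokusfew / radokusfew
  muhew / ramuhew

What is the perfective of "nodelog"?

dokusfew and lohobaw both end in -w yet inflect differently (radokusfew, halohobaw), so the final letter is not what conditions the rule; the last vowel is.
"nodelog" has last vowel 'o'. The stems whose last vowel is 'o' (bessenlod → bebessenlod, govos → gogovos) repeat the first consonant+vowel as a prefix.
So nodelog → nonodelog.

nonodelog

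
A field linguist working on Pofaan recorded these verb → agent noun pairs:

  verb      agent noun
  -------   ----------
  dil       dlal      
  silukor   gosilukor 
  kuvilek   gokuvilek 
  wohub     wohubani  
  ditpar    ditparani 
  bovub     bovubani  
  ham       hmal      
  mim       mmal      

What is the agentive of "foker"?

ditpar and silukor both end in -r yet inflect differently (ditparani, gosilukor), so the final letter is not what conditions the rule; the number of vowels is.
"foker" has 2 vowels. The stems with 2 vowels (ditpar → ditparani, wohub → wohubani, bovub → bovubani) add -ani.
So foker → fokerani.

fokerani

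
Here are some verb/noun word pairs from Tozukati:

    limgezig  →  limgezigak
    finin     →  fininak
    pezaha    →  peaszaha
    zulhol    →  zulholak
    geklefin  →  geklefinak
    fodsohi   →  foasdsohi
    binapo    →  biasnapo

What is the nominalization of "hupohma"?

huaspohma

fodsohi and limgezig both have last vowel 'i' yet inflect differently (foasdsohi, limgezigak), so the last vowel is not what conditions the rule; whether the stem ends in a vowel or a consonant is.
"hupohma" ends in a vowel. The stems ending in a vowel (fodsohi → foasdsohi, pezaha → peaszaha, binapo → biasnapo) insert -as- after the first vowel.
So hupohma → huaspohma.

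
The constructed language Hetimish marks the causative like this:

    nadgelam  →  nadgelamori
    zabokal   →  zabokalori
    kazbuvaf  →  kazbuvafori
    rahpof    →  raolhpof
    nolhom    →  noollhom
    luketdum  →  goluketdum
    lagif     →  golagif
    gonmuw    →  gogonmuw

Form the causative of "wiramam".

kazbuvaf and rahpof both end in -f yet inflect differently (kazbuvafori, raolhpof), so the final letter is not what conditions the rule; the last vowel is.
"wiramam" has last vowel 'a'. The stems whose last vowel is 'a' (nadgelam → nadgelamori, zabokal → zabokalori, kazbuvaf → kazbuvafori) add -ori.
So wiramam → wiramamori.

wiramamori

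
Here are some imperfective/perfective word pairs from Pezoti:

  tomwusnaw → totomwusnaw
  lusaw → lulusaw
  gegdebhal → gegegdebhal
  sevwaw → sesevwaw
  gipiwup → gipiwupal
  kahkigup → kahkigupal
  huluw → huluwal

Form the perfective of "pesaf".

tomwusnaw and huluw both end in -w yet inflect differently (totomwusnaw, huluwal), so the final letter is not what conditions the rule; the last vowel is.
"pesaf" has last vowel 'a'. The stems whose last vowel is 'a' (tomwusnaw → totomwusnaw, lusaw → lulusaw, gegdebhal → gegegdebhal) repeat the first consonant+vowel as a prefix.
The other pattern: stems whose last vowel is 'u' add -al.
So pesaf → pepesaf.

pepesaf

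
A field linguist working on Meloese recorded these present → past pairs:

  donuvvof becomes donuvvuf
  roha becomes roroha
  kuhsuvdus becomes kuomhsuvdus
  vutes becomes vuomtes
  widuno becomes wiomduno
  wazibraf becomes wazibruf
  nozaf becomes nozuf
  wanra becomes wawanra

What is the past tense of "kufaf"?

kufuf

wazibraf and roha both have last vowel 'a' yet inflect differently (wazibruf, roroha), so the last vowel is not what conditions the rule; the final letter is.
"kufaf" ends in -f. The stems ending in -f (wazibraf → wazibruf, nozaf → nozuf, donuvvof → donuvvuf) change the last vowel to 'u'.
The other patterns: stems ending in -a repeat the first consonant+vowel as a prefix; stems ending in -o or -s insert -om- after the first vowel.
So kufaf → kufuf.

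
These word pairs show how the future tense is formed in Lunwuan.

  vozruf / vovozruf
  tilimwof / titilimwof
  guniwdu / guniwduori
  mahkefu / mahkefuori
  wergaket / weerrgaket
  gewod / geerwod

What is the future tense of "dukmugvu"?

vozruf and guniwdu both have last vowel 'u' yet inflect differently (vovozruf, guniwduori), so the last vowel is not what conditions the rule; the final letter is.
"dukmugvu" ends in -u. The stems ending in -u (guniwdu → guniwduori, mahkefu → mahkefuori) add -ori.
So dukmugvu → dukmugvuori.

dukmugvuori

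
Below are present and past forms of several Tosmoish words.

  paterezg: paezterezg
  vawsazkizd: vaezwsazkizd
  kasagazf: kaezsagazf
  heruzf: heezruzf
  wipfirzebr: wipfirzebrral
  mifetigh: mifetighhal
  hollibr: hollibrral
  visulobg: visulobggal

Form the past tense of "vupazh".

vuezpazh

paterezg and visulobg both end in -g yet inflect differently (paezterezg, visulobggal), so the final letter is not what conditions the rule; the second-to-last letter is.
"vupazh" has second-to-last letter 'z'. The stems whose second-to-last letter is 'z' (paterezg → paezterezg, vawsazkizd → vaezwsazkizd, kasagazf → kaezsagazf) insert -ez- after the first vowel.
The other pattern: stems whose second-to-last letter is 'b' or 'g' double the final consonant and add -al.
So vupazh → vuezpazh.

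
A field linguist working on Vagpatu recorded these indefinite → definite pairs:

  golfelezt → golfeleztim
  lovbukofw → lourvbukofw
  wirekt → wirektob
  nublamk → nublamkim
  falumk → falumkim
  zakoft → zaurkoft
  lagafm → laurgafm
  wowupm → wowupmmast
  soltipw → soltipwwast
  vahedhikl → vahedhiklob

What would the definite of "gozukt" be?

"gozukt" has second-to-last letter 'k'. The stems whose second-to-last letter is 'k' (vahedhikl → vahedhiklob, wirekt → wirektob) add -ob.
So gozukt → gozuktob.

gozuktob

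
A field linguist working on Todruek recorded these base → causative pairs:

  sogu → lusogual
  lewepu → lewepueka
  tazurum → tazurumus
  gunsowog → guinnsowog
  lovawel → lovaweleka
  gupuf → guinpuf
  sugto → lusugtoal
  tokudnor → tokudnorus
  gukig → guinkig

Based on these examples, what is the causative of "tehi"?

lewepu and sogu both end in -u yet inflect differently (lewepueka, lusogual), so the final letter is not what conditions the rule; the first letter is.
"tehi" begins with t-. The stems beginning with t- (tazurum → tazurumus, tokudnor → tokudnorus) add -us.
So tehi → tehius.

tehius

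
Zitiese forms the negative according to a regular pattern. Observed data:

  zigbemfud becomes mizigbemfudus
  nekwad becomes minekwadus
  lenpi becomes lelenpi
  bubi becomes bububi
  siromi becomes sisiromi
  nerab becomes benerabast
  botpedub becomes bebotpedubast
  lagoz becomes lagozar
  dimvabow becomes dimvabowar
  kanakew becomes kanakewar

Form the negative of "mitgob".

bemitgobast

"mitgob" ends in -b. The stems ending in -b (nerab → benerabast, botpedub → bebotpedubast) add be- … -ast around the stem.
The other patterns: stems ending in -d add mi- … -us around the stem; stems ending in -i repeat the first consonant+vowel as a prefix; stems ending in -w or -z add -ar.
So mitgob → bemitgobast.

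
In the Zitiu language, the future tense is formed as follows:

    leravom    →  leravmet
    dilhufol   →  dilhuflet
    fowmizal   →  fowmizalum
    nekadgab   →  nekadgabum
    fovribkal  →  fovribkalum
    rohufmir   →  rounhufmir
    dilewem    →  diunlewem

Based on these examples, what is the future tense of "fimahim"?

fiunmahim

dilhufol and fowmizal both end in -l yet inflect differently (dilhuflet, fowmizalum), so the final letter is not what conditions the rule; the last vowel is.
"fimahim" has last vowel 'i'. The one such stem in the data (rohufmir → rounhufmir) inserts -un- after the first vowel (as does dilewem), so the same rule applies.
The other patterns: stems whose last vowel is 'o' delete the last vowel and add -et; stems whose last vowel is 'a' add -um.
So fimahim → fiunmahim.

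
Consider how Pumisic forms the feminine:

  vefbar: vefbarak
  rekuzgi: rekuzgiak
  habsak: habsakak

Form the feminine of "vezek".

Every pair shown (vefbar → vefbarak, rekuzgi → rekuzgiak, habsak → habsakak) follows the same rule: add -ak.
So vezek → vezekak.

vezekak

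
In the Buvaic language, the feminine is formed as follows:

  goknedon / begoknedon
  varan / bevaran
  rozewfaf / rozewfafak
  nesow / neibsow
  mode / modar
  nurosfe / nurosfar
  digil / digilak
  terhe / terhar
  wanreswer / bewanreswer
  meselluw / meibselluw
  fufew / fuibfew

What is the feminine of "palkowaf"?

fufew and mode both have last vowel 'e' yet inflect differently (fuibfew, modar), so the last vowel is not what conditions the rule; the final letter is.
"palkowaf" ends in -f. The one such stem in the data (rozewfaf → rozewfafak) adds -ak, so the same rule applies.
The other patterns: stems ending in -w insert -ib- after the first vowel; stems ending in -e drop the final letter and add -ar; stems ending in -n or -r add the prefix be-.
So palkowaf → palkowafak.

palkowafak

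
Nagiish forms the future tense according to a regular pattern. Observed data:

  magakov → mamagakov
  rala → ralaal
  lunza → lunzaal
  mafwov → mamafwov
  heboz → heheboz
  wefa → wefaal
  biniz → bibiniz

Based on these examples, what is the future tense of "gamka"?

gamkaal

lunza and heboz both have 2 vowels yet inflect differently (lunzaal, heheboz), so the number of vowels is not what conditions the rule; the final letter is.
"gamka" ends in -a. The stems ending in -a (lunza → lunzaal, wefa → wefaal, rala → ralaal) add -al.
The other pattern: stems ending in -v or -z repeat the first consonant+vowel as a prefix.
So gamka → gamkaal.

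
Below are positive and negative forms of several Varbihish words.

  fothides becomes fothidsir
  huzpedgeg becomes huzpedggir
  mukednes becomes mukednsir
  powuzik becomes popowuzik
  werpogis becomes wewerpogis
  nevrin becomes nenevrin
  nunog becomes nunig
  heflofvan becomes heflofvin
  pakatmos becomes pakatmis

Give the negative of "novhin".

nonovhin

fothides and werpogis both end in -s yet inflect differently (fothidsir, wewerpogis), so the final letter is not what conditions the rule; the last vowel is.
"novhin" has last vowel 'i'. The stems whose last vowel is 'i' (powuzik → popowuzik, werpogis → wewerpogis, nevrin → nenevrin) repeat the first consonant+vowel as a prefix.
The other patterns: stems whose last vowel is 'e' delete the last vowel and add -ir; stems whose last vowel is 'a' or 'o' change the last vowel to 'i'.
So novhin → nonovhin.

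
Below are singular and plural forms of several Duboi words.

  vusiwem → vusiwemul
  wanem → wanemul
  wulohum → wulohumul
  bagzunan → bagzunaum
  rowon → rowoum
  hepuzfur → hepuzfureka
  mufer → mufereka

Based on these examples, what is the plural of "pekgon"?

pekgoum

wulohum and hepuzfur both have last vowel 'u' yet inflect differently (wulohumul, hepuzfureka), so the last vowel is not what conditions the rule; the final letter is.
"pekgon" ends in -n. The stems ending in -n (bagzunan → bagzunaum, rowon → rowoum) drop the final letter and add -um.
The other patterns: stems ending in -m add -ul; stems ending in -r add -eka.
So pekgon → pekgoum.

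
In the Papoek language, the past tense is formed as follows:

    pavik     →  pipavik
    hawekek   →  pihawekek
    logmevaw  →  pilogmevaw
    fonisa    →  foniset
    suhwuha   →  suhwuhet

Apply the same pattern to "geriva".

gerivet

logmevaw and fonisa both have last vowel 'a' yet inflect differently (pilogmevaw, foniset), so the last vowel is not what conditions the rule; whether the stem ends in a vowel or a consonant is.
"geriva" ends in a vowel. The stems ending in a vowel (fonisa → foniset, suhwuha → suhwuhet) drop the final letter and add -et.
The other pattern: stems ending in a consonant add the prefix pi-.
So geriva → gerivet.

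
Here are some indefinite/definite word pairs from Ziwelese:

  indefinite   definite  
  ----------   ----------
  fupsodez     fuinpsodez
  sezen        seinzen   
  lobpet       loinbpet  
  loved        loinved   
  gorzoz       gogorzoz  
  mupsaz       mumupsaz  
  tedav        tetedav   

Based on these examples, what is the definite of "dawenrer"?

dainwenrer

"dawenrer" has last vowel 'e'. The stems whose last vowel is 'e' (fupsodez → fuinpsodez, sezen → seinzen, lobpet → loinbpet) insert -in- after the first vowel.
The other pattern: stems whose last vowel is 'a' or 'o' repeat the first consonant+vowel as a prefix.
So dawenrer → dainwenrer.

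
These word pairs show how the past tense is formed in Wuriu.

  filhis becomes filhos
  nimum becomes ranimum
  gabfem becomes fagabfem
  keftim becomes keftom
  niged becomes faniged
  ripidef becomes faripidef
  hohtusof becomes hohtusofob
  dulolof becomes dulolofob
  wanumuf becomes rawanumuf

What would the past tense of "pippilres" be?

fapippilres

nimum and gabfem both end in -m yet inflect differently (ranimum, fagabfem), so the final letter is not what conditions the rule; the last vowel is.
"pippilres" has last vowel 'e'. The stems whose last vowel is 'e' (niged → faniged, gabfem → fagabfem, ripidef → faripidef) add the prefix fa-.
So pippilres → fapippilres.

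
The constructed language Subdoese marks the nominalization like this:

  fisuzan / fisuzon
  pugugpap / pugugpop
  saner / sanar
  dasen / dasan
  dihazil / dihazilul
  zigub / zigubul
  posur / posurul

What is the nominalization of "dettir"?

dettirul

"dettir" has last vowel 'i'. The one such stem in the data (dihazil → dihazilul) adds -ul, so the same rule applies.
So dettir → dettirul.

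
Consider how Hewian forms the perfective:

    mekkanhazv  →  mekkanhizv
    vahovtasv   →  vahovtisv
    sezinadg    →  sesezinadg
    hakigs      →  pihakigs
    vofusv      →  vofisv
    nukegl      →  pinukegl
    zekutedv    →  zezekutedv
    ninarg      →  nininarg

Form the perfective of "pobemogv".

pipobemogv

zekutedv and vahovtasv both end in -v yet inflect differently (zezekutedv, vahovtisv), so the final letter is not what conditions the rule; the second-to-last letter is.
"pobemogv" has second-to-last letter 'g'. The stems whose second-to-last letter is 'g' (nukegl → pinukegl, hakigs → pihakigs) add the prefix pi-.
The other patterns: stems whose second-to-last letter is 'd' or 'r' repeat the first consonant+vowel as a prefix; stems whose second-to-last letter is 's' or 'z' change the last vowel to 'i'.
So pobemogv → pipobemogv.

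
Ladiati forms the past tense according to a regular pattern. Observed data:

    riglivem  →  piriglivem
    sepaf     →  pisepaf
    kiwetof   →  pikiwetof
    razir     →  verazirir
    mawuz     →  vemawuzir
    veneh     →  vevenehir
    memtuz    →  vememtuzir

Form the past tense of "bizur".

riglivem and veneh both have last vowel 'e' yet inflect differently (piriglivem, vevenehir), so the last vowel is not what conditions the rule; the final letter is.
"bizur" ends in -r. The one such stem in the data (razir → verazirir) adds ve- … -ir around the stem, so the same rule applies.
The other pattern: stems ending in -f or -m add the prefix pi-.
So bizur → vebizurir.

vebizurir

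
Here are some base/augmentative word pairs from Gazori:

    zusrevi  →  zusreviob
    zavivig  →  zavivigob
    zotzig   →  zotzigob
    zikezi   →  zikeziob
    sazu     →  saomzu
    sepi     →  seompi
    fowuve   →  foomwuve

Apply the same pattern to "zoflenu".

zoflenuob

zusrevi and sepi both end in -i yet inflect differently (zusreviob, seompi), so the final letter is not what conditions the rule; the first letter is.
"zoflenu" begins with z-. The stems beginning with z- (zusrevi → zusreviob, zavivig → zavivigob, zotzig → zotzigob) add -ob.
The other pattern: stems beginning with f- or s- insert -om- after the first vowel.
So zoflenu → zoflenuob.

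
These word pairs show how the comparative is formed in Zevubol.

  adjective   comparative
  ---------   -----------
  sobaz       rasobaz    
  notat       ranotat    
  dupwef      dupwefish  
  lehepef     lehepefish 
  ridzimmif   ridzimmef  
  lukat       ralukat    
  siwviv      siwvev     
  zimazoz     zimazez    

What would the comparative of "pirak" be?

rapirak

"pirak" has last vowel 'a'. The stems whose last vowel is 'a' (sobaz → rasobaz, lukat → ralukat, notat → ranotat) add the prefix ra-.
The other patterns: stems whose last vowel is 'e' add -ish; stems whose last vowel is 'i' or 'o' change the last vowel to 'e'.
So pirak → rapirak.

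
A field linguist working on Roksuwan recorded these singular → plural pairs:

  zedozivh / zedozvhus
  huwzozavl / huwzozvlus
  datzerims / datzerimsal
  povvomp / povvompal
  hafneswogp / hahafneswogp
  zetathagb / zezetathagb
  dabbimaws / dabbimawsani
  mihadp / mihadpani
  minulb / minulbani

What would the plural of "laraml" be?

povvomp and hafneswogp both end in -p yet inflect differently (povvompal, hahafneswogp), so the final letter is not what conditions the rule; the second-to-last letter is.
"laraml" has second-to-last letter 'm'. The stems whose second-to-last letter is 'm' (datzerims → datzerimsal, povvomp → povvompal) add -al.
So laraml → laramlal.

laramlal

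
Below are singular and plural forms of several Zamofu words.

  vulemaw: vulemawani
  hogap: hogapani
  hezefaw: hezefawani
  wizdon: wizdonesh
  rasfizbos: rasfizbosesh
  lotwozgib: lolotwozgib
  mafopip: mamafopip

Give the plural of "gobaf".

gobafani

"gobaf" has last vowel 'a'. The stems whose last vowel is 'a' (vulemaw → vulemawani, hogap → hogapani, hezefaw → hezefawani) add -ani.
The other patterns: stems whose last vowel is 'o' add -esh; stems whose last vowel is 'i' repeat the first consonant+vowel as a prefix.
So gobaf → gobafani.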